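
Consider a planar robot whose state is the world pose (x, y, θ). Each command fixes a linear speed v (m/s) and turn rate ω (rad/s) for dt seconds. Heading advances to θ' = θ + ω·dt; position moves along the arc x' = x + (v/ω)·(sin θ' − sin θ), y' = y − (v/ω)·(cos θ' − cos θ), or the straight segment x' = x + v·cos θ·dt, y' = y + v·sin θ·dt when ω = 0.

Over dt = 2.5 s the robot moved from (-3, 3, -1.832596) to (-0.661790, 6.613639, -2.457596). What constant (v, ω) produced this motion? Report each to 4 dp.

v = -1.7500, ω = -0.2500

Δθ = -2.457596 − -1.832596 = -0.625000
ω = Δθ/dt = -0.625000/2.5 = -0.2500
R = −Δy/(cos θ' − cos θ) = 7.0000
v = R·ω = 7.0000·-0.2500 = -1.7500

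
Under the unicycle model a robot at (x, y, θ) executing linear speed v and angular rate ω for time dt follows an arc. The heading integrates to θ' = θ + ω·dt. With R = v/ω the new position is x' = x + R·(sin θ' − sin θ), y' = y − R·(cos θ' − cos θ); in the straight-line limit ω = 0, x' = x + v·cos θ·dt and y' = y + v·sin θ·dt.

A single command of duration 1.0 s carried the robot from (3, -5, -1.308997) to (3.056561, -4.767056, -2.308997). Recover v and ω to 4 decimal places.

Δθ = -2.308997 − -1.308997 = -1.000000
ω = Δθ/dt = -1.000000/1.0 = -1.0000
R = −Δy/(cos θ' − cos θ) = 0.2500
v = R·ω = 0.2500·-1.0000 = -0.2500

v = -0.2500, ω = -1.0000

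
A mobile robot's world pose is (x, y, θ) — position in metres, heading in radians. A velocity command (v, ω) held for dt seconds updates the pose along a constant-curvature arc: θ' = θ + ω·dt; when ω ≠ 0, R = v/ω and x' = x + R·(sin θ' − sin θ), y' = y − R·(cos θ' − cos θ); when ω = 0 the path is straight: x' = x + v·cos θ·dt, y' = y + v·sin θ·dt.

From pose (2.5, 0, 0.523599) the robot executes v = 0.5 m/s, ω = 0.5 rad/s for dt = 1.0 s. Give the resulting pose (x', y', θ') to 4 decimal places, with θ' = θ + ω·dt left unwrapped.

θ' = 0.5236 + 0.5·1.0 = 1.0236
R = v/ω = 0.5/0.5 = 1.0000
x' = 2.5 + 1.0000·(sin 1.0236 − sin 0.5236) = 2.8540
y' = 0 − 1.0000·(cos 1.0236 − cos 0.5236) = 0.3457

(2.8540, 0.3457, 1.0236)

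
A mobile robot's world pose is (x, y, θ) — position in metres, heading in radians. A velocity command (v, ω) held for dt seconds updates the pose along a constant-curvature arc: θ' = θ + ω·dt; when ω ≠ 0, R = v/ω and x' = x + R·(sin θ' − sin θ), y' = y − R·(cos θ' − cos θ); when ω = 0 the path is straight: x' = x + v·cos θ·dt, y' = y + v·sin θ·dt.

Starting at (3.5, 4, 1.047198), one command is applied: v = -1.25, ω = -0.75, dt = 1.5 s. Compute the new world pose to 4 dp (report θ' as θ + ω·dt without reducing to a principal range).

(1.9271, 3.1717, -0.0778)

θ' = 1.0472 + -0.75·1.5 = -0.0778
R = v/ω = -1.25/-0.75 = 1.6667
x' = 3.5 + 1.6667·(sin -0.0778 − sin 1.0472) = 1.9271
y' = 4 − 1.6667·(cos -0.0778 − cos 1.0472) = 3.1717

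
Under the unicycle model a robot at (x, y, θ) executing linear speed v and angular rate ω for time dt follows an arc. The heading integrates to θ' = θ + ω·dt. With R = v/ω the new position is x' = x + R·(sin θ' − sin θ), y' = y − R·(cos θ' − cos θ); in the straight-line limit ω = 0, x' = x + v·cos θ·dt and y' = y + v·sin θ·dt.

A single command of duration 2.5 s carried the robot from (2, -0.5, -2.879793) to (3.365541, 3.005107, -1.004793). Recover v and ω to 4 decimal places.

v = -1.7500, ω = 0.7500

Δθ = -1.004793 − -2.879793 = 1.875000
ω = Δθ/dt = 1.875000/2.5 = 0.7500
R = −Δy/(cos θ' − cos θ) = -2.3333
v = R·ω = -2.3333·0.7500 = -1.7500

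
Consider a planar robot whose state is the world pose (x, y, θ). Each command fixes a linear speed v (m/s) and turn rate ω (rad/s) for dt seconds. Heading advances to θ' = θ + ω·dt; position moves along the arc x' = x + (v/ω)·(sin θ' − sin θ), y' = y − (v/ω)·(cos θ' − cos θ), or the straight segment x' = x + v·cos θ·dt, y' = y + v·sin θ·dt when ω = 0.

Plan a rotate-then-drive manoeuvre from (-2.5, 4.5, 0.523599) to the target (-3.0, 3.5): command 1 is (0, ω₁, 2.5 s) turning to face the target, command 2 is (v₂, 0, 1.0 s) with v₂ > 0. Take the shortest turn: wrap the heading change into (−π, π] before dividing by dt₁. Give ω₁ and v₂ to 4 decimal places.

heading to target = atan2(3.5−4.5, -3−-2.5) = -2.0344
Δθ = wrap(-2.0344 − 0.5236) = -2.5580; ω₁ = Δθ/dt₁ = -1.0232
distance = √((-3−-2.5)² + (3.5−4.5)²) = 1.1180; v₂ = distance/dt₂ = 1.1180

ω₁ = -1.0232, v₂ = 1.1180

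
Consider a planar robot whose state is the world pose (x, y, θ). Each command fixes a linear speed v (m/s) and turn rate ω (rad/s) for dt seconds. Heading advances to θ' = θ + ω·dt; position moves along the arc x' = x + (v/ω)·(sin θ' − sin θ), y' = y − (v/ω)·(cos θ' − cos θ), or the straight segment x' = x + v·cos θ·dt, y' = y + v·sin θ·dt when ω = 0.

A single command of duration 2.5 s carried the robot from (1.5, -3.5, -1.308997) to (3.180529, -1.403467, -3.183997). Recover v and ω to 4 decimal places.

v = -1.2500, ω = -0.7500

Δθ = -3.183997 − -1.308997 = -1.875000
ω = Δθ/dt = -1.875000/2.5 = -0.7500
R = −Δy/(cos θ' − cos θ) = 1.6667
v = R·ω = 1.6667·-0.7500 = -1.2500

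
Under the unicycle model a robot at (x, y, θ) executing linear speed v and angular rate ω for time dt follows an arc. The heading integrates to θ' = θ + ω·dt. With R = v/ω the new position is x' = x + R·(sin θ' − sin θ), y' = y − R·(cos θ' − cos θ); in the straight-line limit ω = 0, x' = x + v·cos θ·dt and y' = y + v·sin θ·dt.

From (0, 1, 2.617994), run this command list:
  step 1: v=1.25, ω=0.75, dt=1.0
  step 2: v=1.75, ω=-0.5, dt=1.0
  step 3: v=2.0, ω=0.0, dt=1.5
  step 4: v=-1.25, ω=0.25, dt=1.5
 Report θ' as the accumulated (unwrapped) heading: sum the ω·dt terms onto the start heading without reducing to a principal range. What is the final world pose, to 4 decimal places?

step 1: θ'=3.3680 (R=1.6667) → pose (-1.2075, 1.1808, 3.3680)
step 2: θ'=2.8680 (R=-3.5000) → pose (-2.9388, 1.2216, 2.8680)
step 3: θ'=2.8680 (straight) → pose (-5.8272, 2.0322, 2.8680)
step 4: θ'=3.2430 (R=-5.0000) → pose (-3.9701, 1.8719, 3.2430)

(-3.9701, 1.8719, 3.2430)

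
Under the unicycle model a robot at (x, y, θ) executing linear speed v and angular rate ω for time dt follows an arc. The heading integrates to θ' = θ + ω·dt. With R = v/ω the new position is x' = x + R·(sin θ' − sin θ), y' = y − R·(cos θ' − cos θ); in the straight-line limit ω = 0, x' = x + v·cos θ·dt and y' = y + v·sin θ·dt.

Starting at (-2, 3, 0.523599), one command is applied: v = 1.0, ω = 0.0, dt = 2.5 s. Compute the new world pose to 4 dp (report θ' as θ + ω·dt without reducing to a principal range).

θ' = 0.5236 + 0.0·2.5 = 0.5236
ω = 0 → straight: x' = -2 + 1.0·cos(0.5236)·2.5 = 0.1651
y' = 3 + 1.0·sin(0.5236)·2.5 = 4.2500

(0.1651, 4.2500, 0.5236)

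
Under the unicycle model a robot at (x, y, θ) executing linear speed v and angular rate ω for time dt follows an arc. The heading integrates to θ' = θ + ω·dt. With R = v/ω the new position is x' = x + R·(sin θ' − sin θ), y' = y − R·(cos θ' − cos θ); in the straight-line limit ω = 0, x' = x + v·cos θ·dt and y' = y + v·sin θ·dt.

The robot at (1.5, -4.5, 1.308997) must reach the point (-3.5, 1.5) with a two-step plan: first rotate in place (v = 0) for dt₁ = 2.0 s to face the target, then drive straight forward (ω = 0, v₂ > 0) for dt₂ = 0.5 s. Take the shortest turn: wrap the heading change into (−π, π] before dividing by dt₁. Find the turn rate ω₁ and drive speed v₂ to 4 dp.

ω₁ = 0.4783, v₂ = 15.6205

heading to target = atan2(1.5−-4.5, -3.5−1.5) = 2.2655
Δθ = wrap(2.2655 − 1.3090) = 0.9565; ω₁ = Δθ/dt₁ = 0.4783
distance = √((-3.5−1.5)² + (1.5−-4.5)²) = 7.8102; v₂ = distance/dt₂ = 15.6205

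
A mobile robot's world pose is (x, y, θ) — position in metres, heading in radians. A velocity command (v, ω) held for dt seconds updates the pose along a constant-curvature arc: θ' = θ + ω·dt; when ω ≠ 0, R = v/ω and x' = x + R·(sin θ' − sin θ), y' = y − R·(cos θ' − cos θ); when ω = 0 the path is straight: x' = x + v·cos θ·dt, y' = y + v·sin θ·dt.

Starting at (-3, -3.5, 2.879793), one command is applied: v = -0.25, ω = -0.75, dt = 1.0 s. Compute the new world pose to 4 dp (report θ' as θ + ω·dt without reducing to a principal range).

θ' = 2.8798 + -0.75·1.0 = 2.1298
R = v/ω = -0.25/-0.75 = 0.3333
x' = -3 + 0.3333·(sin 2.1298 − sin 2.8798) = -2.8037
y' = -3.5 − 0.3333·(cos 2.1298 − cos 2.8798) = -3.6452

(-2.8037, -3.6452, 2.1298)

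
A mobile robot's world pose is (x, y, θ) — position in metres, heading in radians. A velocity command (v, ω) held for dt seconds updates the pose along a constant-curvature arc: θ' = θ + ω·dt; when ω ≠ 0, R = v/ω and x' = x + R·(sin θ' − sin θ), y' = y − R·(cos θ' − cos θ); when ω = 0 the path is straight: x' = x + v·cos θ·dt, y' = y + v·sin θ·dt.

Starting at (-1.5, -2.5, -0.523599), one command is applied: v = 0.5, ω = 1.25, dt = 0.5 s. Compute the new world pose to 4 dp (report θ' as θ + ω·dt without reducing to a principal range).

(-1.2595, -2.5515, 0.1014)

θ' = -0.5236 + 1.25·0.5 = 0.1014
R = v/ω = 0.5/1.25 = 0.4000
x' = -1.5 + 0.4000·(sin 0.1014 − sin -0.5236) = -1.2595
y' = -2.5 − 0.4000·(cos 0.1014 − cos -0.5236) = -2.5515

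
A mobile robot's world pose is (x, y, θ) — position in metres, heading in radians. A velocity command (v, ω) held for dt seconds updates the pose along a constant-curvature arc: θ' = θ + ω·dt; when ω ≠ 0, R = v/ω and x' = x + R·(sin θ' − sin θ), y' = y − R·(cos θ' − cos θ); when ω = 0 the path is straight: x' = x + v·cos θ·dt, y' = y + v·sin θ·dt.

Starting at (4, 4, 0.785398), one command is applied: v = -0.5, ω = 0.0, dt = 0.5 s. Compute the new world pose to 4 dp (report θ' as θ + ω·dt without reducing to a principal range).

(3.8232, 3.8232, 0.7854)

θ' = 0.7854 + 0.0·0.5 = 0.7854
ω = 0 → straight: x' = 4 + -0.5·cos(0.7854)·0.5 = 3.8232
y' = 4 + -0.5·sin(0.7854)·0.5 = 3.8232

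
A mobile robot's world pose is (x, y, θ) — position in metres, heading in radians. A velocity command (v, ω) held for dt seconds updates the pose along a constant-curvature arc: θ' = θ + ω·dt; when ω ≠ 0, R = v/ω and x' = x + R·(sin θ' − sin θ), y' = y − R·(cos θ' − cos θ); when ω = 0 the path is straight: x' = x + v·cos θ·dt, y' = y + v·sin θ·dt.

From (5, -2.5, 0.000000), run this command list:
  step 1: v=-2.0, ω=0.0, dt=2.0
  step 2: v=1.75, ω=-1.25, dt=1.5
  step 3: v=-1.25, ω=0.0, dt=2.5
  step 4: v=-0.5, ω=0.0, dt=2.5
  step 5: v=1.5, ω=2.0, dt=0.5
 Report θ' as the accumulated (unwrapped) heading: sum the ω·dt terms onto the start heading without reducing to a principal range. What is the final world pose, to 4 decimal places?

step 1: θ'=0.0000 (straight) → pose (1.0000, -2.5000, 0.0000)
step 2: θ'=-1.8750 (R=-1.4000) → pose (2.3357, -4.3193, -1.8750)
step 3: θ'=-1.8750 (straight) → pose (3.2718, -1.3378, -1.8750)
step 4: θ'=-1.8750 (straight) → pose (3.6462, -0.1452, -1.8750)
step 5: θ'=-0.8750 (R=0.7500) → pose (3.7861, -0.8506, -0.8750)

(3.7861, -0.8506, -0.8750)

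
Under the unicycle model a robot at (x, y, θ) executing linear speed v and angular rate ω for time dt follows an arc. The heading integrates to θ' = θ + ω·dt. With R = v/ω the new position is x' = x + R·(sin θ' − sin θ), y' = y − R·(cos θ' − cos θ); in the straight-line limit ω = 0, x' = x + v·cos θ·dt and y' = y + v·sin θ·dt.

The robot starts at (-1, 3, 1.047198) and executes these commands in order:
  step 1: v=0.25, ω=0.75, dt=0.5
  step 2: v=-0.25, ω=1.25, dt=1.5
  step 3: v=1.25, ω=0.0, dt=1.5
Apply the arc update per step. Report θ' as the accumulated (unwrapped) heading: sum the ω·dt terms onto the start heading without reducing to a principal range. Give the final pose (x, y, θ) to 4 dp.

(-2.5826, 2.5995, 3.2972)

step 1: θ'=1.4222 (R=0.3333) → pose (-0.9590, 3.1173, 1.4222)
step 2: θ'=3.2972 (R=-0.2000) → pose (-0.7302, 2.8901, 3.2972)
step 3: θ'=3.2972 (straight) → pose (-2.5826, 2.5995, 3.2972)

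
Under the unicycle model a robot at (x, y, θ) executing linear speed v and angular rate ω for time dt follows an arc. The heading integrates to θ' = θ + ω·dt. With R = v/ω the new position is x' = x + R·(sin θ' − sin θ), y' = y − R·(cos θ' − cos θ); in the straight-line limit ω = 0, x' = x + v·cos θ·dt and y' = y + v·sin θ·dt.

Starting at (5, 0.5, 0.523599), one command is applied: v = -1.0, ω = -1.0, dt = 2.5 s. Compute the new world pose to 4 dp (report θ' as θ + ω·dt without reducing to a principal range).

θ' = 0.5236 + -1.0·2.5 = -1.9764
R = v/ω = -1.0/-1.0 = 1.0000
x' = 5 + 1.0000·(sin -1.9764 − sin 0.5236) = 3.5811
y' = 0.5 − 1.0000·(cos -1.9764 − cos 0.5236) = 1.7606

(3.5811, 1.7606, -1.9764)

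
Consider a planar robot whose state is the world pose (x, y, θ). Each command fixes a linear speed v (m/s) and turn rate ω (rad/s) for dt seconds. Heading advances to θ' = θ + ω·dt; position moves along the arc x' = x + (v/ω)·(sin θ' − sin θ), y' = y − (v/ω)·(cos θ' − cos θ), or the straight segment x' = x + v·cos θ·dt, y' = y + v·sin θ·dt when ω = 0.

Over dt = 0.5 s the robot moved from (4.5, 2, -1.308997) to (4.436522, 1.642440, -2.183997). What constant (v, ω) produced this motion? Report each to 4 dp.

Δθ = -2.183997 − -1.308997 = -0.875000
ω = Δθ/dt = -0.875000/0.5 = -1.7500
R = −Δy/(cos θ' − cos θ) = -0.4286
v = R·ω = -0.4286·-1.7500 = 0.7500

v = 0.7500, ω = -1.7500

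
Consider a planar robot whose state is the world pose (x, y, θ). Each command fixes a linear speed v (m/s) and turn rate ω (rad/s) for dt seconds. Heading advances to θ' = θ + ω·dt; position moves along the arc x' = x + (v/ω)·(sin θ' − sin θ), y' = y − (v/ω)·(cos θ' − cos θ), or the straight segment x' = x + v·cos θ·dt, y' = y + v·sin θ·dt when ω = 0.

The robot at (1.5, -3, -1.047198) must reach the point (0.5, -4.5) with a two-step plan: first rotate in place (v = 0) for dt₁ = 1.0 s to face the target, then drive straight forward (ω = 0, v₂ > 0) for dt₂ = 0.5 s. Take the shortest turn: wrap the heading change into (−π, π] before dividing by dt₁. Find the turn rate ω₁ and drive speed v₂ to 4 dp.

heading to target = atan2(-4.5−-3, 0.5−1.5) = -2.1588
Δθ = wrap(-2.1588 − -1.0472) = -1.1116; ω₁ = Δθ/dt₁ = -1.1116
distance = √((0.5−1.5)² + (-4.5−-3)²) = 1.8028; v₂ = distance/dt₂ = 3.6056

ω₁ = -1.1116, v₂ = 3.6056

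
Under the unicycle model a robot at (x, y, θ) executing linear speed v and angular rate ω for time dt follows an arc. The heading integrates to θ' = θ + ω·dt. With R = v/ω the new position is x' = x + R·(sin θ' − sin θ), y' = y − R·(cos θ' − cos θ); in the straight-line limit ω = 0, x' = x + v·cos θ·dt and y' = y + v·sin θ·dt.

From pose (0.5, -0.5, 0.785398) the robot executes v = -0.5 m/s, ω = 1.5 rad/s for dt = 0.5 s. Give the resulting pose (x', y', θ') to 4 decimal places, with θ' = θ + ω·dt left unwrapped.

θ' = 0.7854 + 1.5·0.5 = 1.5354
R = v/ω = -0.5/1.5 = -0.3333
x' = 0.5 + -0.3333·(sin 1.5354 − sin 0.7854) = 0.4026
y' = -0.5 − -0.3333·(cos 1.5354 − cos 0.7854) = -0.7239

(0.4026, -0.7239, 1.5354)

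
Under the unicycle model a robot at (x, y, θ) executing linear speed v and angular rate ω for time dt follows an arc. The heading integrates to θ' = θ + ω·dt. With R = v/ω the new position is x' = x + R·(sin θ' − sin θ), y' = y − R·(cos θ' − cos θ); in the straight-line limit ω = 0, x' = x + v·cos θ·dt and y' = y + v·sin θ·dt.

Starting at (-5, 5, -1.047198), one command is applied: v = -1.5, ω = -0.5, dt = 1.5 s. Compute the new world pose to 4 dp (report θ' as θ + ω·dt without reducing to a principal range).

(-5.3254, 7.1734, -1.7972)

θ' = -1.0472 + -0.5·1.5 = -1.7972
R = v/ω = -1.5/-0.5 = 3.0000
x' = -5 + 3.0000·(sin -1.7972 − sin -1.0472) = -5.3254
y' = 5 − 3.0000·(cos -1.7972 − cos -1.0472) = 7.1734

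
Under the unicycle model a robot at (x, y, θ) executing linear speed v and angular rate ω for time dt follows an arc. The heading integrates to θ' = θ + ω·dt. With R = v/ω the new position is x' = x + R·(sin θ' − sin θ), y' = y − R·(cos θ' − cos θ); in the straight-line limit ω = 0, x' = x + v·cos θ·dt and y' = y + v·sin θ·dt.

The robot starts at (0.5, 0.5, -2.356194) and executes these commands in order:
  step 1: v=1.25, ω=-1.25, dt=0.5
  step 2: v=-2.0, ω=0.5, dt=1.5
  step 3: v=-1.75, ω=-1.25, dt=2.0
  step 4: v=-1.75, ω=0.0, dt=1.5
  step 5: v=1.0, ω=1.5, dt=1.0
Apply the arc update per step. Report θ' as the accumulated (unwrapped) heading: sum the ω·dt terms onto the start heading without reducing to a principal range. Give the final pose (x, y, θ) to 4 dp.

step 1: θ'=-2.9812 (R=-1.0000) → pose (-0.0474, 0.2199, -2.9812)
step 2: θ'=-2.2312 (R=-4.0000) → pose (2.4728, 1.7149, -2.2312)
step 3: θ'=-4.7312 (R=1.4000) → pose (4.9782, 0.8297, -4.7312)
step 4: θ'=-4.7312 (straight) → pose (4.9288, -1.7948, -4.7312)
step 5: θ'=-3.2312 (R=0.6667) → pose (4.3219, -1.1183, -3.2312)

(4.3219, -1.1183, -3.2312)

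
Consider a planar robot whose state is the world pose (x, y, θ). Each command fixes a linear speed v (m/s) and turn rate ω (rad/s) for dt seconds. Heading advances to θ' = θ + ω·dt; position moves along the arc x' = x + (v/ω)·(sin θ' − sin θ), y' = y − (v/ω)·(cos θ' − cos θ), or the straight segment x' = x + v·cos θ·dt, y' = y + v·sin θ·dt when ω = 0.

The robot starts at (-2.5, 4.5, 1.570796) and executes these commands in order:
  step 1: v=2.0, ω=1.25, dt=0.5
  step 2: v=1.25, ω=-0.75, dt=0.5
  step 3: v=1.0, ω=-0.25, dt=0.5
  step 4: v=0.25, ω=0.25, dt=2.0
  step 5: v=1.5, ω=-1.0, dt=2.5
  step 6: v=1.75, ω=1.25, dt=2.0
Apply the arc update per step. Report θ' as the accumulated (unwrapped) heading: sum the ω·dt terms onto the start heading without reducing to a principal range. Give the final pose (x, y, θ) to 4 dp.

(-0.1196, 11.4139, 2.1958)

step 1: θ'=2.1958 (R=1.6000) → pose (-2.8025, 5.4362, 2.1958)
step 2: θ'=1.8208 (R=-1.6667) → pose (-3.0657, 5.9990, 1.8208)
step 3: θ'=1.6958 (R=-4.0000) → pose (-3.1588, 6.4899, 1.6958)
step 4: θ'=2.1958 (R=1.0000) → pose (-3.3401, 6.9503, 2.1958)
step 5: θ'=-0.3042 (R=-1.5000) → pose (-1.6743, 9.2591, -0.3042)
step 6: θ'=2.1958 (R=1.4000) → pose (-0.1196, 11.4139, 2.1958)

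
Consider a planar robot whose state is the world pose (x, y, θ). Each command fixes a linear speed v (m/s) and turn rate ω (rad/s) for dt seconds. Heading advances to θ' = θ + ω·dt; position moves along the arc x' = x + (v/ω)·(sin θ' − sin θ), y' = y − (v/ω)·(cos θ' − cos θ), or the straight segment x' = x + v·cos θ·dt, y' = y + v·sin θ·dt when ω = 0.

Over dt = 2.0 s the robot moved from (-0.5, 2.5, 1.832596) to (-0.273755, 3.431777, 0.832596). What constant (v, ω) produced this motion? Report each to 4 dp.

v = 0.5000, ω = -0.5000

Δθ = 0.832596 − 1.832596 = -1.000000
ω = Δθ/dt = -1.000000/2.0 = -0.5000
R = −Δy/(cos θ' − cos θ) = -1.0000
v = R·ω = -1.0000·-0.5000 = 0.5000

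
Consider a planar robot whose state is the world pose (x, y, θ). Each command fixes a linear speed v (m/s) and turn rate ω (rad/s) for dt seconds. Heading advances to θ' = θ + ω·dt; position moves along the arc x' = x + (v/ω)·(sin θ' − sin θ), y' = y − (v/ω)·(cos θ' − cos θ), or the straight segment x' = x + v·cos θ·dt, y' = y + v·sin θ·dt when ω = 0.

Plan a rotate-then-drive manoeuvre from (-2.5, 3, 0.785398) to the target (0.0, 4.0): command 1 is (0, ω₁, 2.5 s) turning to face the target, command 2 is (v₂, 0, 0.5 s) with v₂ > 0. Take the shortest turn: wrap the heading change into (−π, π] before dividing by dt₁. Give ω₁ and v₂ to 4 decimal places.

ω₁ = -0.1620, v₂ = 5.3852

heading to target = atan2(4−3, 0−-2.5) = 0.3805
Δθ = wrap(0.3805 − 0.7854) = -0.4049; ω₁ = Δθ/dt₁ = -0.1620
distance = √((0−-2.5)² + (4−3)²) = 2.6926; v₂ = distance/dt₂ = 5.3852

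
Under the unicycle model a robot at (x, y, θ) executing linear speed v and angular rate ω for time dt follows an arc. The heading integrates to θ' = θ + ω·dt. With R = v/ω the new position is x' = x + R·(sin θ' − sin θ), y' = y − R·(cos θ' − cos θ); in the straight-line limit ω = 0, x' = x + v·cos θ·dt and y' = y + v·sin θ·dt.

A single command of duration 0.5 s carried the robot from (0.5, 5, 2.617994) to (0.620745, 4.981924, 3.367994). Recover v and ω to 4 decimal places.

v = -0.2500, ω = 1.5000

Δθ = 3.367994 − 2.617994 = 0.750000
ω = Δθ/dt = 0.750000/0.5 = 1.5000
R = Δx/(sin θ' − sin θ) = -0.1667
v = R·ω = -0.1667·1.5000 = -0.2500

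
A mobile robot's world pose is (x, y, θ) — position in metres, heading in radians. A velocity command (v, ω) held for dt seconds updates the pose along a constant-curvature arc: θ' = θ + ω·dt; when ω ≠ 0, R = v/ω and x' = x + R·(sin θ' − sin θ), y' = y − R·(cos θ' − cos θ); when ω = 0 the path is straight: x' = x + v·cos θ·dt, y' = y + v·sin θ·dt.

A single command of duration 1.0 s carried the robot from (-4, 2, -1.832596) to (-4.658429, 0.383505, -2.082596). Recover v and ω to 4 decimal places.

v = 1.7500, ω = -0.2500

Δθ = -2.082596 − -1.832596 = -0.250000
ω = Δθ/dt = -0.250000/1.0 = -0.2500
R = −Δy/(cos θ' − cos θ) = -7.0000
v = R·ω = -7.0000·-0.2500 = 1.7500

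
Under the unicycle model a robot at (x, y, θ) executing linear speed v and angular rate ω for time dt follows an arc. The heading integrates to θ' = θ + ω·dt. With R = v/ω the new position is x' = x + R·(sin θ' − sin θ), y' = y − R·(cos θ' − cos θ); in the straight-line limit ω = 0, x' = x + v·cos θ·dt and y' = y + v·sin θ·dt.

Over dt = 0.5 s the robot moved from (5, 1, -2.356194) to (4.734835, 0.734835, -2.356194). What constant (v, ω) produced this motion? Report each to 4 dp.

Δθ = -2.356194 − -2.356194 = 0.000000
ω = Δθ/dt = 0.000000/0.5 = 0.0000
ω = 0 → v = (Δx·cos θ + Δy·sin θ)/dt = 0.7500

v = 0.7500, ω = 0.0000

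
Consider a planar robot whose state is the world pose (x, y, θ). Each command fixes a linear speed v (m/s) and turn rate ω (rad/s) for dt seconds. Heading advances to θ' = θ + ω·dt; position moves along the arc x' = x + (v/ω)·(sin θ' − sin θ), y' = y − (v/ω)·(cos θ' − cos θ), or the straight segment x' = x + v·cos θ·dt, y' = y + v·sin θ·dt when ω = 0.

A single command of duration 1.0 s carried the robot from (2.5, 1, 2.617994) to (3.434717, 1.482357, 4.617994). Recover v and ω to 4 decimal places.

v = -1.2500, ω = 2.0000

Δθ = 4.617994 − 2.617994 = 2.000000
ω = Δθ/dt = 2.000000/1.0 = 2.0000
R = Δx/(sin θ' − sin θ) = -0.6250
v = R·ω = -0.6250·2.0000 = -1.2500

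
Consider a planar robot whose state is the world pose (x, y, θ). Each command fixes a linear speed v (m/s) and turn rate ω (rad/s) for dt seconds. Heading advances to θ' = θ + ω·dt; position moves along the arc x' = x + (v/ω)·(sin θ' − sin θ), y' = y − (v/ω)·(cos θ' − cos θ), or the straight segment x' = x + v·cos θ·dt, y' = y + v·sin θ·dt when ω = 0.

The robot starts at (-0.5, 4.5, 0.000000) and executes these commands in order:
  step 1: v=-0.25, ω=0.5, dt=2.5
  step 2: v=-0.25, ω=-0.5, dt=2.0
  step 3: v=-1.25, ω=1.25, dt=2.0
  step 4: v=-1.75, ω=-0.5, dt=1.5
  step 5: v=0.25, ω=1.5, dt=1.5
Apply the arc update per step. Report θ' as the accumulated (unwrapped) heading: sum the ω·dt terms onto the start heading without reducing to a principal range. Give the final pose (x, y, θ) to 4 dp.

step 1: θ'=1.2500 (R=-0.5000) → pose (-0.9745, 4.1577, 1.2500)
step 2: θ'=0.2500 (R=0.5000) → pose (-1.3253, 3.8309, 0.2500)
step 3: θ'=2.7500 (R=-1.0000) → pose (-1.4595, 1.9377, 2.7500)
step 4: θ'=2.0000 (R=3.5000) → pose (0.3872, 0.1591, 2.0000)
step 5: θ'=4.2500 (R=0.1667) → pose (0.0865, 0.1641, 4.2500)

(0.0865, 0.1641, 4.2500)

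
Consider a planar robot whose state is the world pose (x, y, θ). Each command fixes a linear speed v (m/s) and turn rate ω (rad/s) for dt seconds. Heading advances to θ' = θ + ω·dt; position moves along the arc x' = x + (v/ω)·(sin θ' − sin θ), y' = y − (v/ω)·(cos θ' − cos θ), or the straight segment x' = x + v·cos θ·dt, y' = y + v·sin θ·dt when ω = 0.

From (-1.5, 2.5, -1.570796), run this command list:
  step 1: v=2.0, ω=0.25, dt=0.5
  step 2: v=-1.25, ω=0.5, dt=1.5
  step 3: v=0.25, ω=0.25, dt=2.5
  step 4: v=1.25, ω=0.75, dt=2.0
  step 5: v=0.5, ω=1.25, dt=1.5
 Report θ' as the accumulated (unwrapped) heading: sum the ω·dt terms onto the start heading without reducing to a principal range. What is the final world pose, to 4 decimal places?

step 1: θ'=-1.4458 (R=8.0000) → pose (-1.4376, 1.5026, -1.4458)
step 2: θ'=-0.6958 (R=-2.5000) → pose (-2.3156, 3.1098, -0.6958)
step 3: θ'=-0.0708 (R=1.0000) → pose (-1.7453, 2.8798, -0.0708)
step 4: θ'=1.4292 (R=1.6667) → pose (0.0226, 4.3071, 1.4292)
step 5: θ'=3.3042 (R=0.4000) → pose (-0.4382, 4.7583, 3.3042)

(-0.4382, 4.7583, 3.3042)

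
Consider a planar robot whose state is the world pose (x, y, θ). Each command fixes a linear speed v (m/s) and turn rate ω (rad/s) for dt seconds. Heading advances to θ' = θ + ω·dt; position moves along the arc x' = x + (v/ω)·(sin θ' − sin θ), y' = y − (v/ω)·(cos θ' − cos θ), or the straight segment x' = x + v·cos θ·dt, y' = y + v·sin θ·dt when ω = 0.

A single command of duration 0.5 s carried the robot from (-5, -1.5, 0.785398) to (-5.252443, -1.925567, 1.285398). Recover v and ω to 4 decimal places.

v = -1.0000, ω = 1.0000

Δθ = 1.285398 − 0.785398 = 0.500000
ω = Δθ/dt = 0.500000/0.5 = 1.0000
R = −Δy/(cos θ' − cos θ) = -1.0000
v = R·ω = -1.0000·1.0000 = -1.0000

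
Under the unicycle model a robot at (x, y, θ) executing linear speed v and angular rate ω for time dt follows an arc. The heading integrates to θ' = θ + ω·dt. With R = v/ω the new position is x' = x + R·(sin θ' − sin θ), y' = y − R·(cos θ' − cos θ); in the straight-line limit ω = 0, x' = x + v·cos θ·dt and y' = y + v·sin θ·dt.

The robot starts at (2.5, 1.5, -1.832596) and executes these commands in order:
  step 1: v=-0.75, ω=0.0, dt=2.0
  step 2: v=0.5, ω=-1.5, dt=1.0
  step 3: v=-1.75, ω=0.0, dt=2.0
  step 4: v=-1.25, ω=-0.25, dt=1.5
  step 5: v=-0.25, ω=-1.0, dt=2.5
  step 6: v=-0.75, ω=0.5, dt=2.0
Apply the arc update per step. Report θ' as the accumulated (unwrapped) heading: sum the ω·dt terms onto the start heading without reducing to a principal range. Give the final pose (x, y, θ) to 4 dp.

(6.3497, 0.1114, -5.2076)

step 1: θ'=-1.8326 (straight) → pose (2.8882, 2.9489, -1.8326)
step 2: θ'=-3.3326 (R=-0.3333) → pose (2.5030, 2.7079, -3.3326)
step 3: θ'=-3.3326 (straight) → pose (5.9393, 2.0434, -3.3326)
step 4: θ'=-3.7076 (R=5.0000) → pose (7.6714, 1.3546, -3.7076)
step 5: θ'=-6.2076 (R=0.2500) → pose (7.5562, 0.8943, -6.2076)
step 6: θ'=-5.2076 (R=-1.5000) → pose (6.3497, 0.1114, -5.2076)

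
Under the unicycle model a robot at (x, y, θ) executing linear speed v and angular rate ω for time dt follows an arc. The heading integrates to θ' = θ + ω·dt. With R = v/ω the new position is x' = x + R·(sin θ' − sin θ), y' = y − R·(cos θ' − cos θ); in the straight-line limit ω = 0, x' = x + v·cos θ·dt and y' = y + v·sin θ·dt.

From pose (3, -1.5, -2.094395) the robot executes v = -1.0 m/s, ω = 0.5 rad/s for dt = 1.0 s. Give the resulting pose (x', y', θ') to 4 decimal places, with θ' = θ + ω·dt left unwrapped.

(3.2674, -0.5472, -1.5944)

θ' = -2.0944 + 0.5·1.0 = -1.5944
R = v/ω = -1.0/0.5 = -2.0000
x' = 3 + -2.0000·(sin -1.5944 − sin -2.0944) = 3.2674
y' = -1.5 − -2.0000·(cos -1.5944 − cos -2.0944) = -0.5472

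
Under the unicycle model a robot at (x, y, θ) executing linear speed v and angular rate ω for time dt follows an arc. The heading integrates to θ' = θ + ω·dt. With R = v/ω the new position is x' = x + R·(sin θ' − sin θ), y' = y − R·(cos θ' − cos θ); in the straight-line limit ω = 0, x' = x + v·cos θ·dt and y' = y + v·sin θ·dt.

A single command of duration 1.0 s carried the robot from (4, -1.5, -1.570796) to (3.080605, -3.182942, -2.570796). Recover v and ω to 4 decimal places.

v = 2.0000, ω = -1.0000

Δθ = -2.570796 − -1.570796 = -1.000000
ω = Δθ/dt = -1.000000/1.0 = -1.0000
R = −Δy/(cos θ' − cos θ) = -2.0000
v = R·ω = -2.0000·-1.0000 = 2.0000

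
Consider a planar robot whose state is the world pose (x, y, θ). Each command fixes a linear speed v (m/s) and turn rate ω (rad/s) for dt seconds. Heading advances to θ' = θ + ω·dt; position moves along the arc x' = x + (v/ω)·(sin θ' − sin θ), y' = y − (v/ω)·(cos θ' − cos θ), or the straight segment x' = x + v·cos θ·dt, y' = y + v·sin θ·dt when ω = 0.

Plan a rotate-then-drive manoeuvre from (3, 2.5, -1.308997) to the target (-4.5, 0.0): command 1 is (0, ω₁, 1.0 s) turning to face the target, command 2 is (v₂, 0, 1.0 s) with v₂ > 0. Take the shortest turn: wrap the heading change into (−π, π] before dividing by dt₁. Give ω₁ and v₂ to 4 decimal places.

heading to target = atan2(0−2.5, -4.5−3) = -2.8198
Δθ = wrap(-2.8198 − -1.3090) = -1.5108; ω₁ = Δθ/dt₁ = -1.5108
distance = √((-4.5−3)² + (0−2.5)²) = 7.9057; v₂ = distance/dt₂ = 7.9057

ω₁ = -1.5108, v₂ = 7.9057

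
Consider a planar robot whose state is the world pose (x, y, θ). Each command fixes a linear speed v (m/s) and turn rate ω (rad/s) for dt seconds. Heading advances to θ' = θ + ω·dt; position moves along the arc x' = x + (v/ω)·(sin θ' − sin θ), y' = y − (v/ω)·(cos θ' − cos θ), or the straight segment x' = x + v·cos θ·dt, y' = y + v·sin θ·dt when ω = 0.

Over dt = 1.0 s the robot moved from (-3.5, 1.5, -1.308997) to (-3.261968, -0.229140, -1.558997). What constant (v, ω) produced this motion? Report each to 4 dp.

v = 1.7500, ω = -0.2500

Δθ = -1.558997 − -1.308997 = -0.250000
ω = Δθ/dt = -0.250000/1.0 = -0.2500
R = −Δy/(cos θ' − cos θ) = -7.0000
v = R·ω = -7.0000·-0.2500 = 1.7500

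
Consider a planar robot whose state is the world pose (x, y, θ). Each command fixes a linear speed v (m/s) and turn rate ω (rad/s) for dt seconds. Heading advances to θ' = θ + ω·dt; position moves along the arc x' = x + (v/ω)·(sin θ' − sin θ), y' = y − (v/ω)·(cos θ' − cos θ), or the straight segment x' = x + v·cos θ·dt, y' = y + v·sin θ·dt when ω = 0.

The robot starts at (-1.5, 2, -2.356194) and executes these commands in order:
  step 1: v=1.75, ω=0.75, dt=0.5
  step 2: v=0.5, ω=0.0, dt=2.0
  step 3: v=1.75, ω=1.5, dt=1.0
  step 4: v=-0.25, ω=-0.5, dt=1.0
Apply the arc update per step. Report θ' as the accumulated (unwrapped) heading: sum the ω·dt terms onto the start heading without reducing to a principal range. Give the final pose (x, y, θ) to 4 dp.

step 1: θ'=-1.9812 (R=2.3333) → pose (-1.9897, 1.2810, -1.9812)
step 2: θ'=-1.9812 (straight) → pose (-2.3886, 0.3641, -1.9812)
step 3: θ'=-0.4812 (R=1.1667) → pose (-1.8588, -1.1356, -0.4812)
step 4: θ'=-0.9812 (R=0.5000) → pose (-2.0430, -0.9704, -0.9812)

(-2.0430, -0.9704, -0.9812)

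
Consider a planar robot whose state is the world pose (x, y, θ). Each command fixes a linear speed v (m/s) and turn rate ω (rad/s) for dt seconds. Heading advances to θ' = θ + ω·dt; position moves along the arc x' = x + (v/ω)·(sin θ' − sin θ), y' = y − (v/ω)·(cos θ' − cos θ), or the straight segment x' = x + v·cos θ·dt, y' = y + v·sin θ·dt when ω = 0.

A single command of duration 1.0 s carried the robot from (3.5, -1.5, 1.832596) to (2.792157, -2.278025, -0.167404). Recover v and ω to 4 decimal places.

v = -1.2500, ω = -2.0000

Δθ = -0.167404 − 1.832596 = -2.000000
ω = Δθ/dt = -2.000000/1.0 = -2.0000
R = −Δy/(cos θ' − cos θ) = 0.6250
v = R·ω = 0.6250·-2.0000 = -1.2500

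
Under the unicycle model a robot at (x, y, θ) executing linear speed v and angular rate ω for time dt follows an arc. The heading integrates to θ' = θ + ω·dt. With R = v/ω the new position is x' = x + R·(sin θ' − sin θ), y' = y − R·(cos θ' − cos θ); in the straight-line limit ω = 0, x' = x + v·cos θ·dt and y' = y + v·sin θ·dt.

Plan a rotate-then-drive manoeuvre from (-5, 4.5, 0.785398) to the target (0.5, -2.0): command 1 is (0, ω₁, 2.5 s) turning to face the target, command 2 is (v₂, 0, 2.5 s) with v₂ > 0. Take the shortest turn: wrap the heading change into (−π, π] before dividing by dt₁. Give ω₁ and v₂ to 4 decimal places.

ω₁ = -0.6616, v₂ = 3.4059

heading to target = atan2(-2−4.5, 0.5−-5) = -0.8685
Δθ = wrap(-0.8685 − 0.7854) = -1.6539; ω₁ = Δθ/dt₁ = -0.6616
distance = √((0.5−-5)² + (-2−4.5)²) = 8.5147; v₂ = distance/dt₂ = 3.4059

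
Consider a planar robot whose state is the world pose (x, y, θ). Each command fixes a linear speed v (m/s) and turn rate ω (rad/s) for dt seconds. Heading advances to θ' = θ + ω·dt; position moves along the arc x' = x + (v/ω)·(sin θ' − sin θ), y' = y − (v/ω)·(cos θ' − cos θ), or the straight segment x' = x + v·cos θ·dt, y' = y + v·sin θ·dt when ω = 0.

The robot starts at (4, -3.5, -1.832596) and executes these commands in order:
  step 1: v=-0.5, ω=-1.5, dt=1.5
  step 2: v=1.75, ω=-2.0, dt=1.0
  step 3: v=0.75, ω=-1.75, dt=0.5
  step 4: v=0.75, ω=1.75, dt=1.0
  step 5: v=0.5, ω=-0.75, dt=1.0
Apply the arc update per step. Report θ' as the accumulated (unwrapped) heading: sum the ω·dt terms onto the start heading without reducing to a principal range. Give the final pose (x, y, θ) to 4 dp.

(6.4952, -1.6565, -5.9576)

step 1: θ'=-4.0826 (R=0.3333) → pose (4.5914, -3.3899, -4.0826)
step 2: θ'=-6.0826 (R=-0.8750) → pose (5.1241, -2.0171, -6.0826)
step 3: θ'=-6.9576 (R=-0.4286) → pose (5.4772, -2.1024, -6.9576)
step 4: θ'=-5.2076 (R=0.4286) → pose (6.1219, -1.9713, -5.2076)
step 5: θ'=-5.9576 (R=-0.6667) → pose (6.4952, -1.6565, -5.9576)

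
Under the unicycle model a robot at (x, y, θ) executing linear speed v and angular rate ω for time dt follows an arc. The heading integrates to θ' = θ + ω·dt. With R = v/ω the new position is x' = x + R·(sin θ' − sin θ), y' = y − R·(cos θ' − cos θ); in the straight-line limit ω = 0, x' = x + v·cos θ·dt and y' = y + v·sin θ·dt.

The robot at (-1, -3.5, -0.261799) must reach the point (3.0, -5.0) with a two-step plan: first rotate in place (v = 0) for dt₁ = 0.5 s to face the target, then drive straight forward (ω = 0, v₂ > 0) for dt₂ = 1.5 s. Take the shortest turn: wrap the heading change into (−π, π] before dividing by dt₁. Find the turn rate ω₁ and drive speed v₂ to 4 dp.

ω₁ = -0.1939, v₂ = 2.8480

heading to target = atan2(-5−-3.5, 3−-1) = -0.3588
Δθ = wrap(-0.3588 − -0.2618) = -0.0970; ω₁ = Δθ/dt₁ = -0.1939
distance = √((3−-1)² + (-5−-3.5)²) = 4.2720; v₂ = distance/dt₂ = 2.8480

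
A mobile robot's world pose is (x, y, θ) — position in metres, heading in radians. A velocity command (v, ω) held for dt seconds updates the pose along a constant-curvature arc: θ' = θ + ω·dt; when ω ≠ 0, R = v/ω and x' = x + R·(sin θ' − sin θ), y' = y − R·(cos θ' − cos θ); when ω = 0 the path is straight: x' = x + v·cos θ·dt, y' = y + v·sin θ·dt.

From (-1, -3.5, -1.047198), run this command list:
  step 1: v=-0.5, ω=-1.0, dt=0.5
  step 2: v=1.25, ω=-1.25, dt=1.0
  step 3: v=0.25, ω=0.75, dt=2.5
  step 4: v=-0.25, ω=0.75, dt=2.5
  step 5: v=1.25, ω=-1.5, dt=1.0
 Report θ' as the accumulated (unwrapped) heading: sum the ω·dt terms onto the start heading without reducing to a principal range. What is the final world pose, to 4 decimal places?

(-1.3066, -4.5212, -0.5472)

step 1: θ'=-1.5472 (R=0.5000) → pose (-1.0668, -3.2618, -1.5472)
step 2: θ'=-2.7972 (R=-1.0000) → pose (-1.7289, -4.2267, -2.7972)
step 3: θ'=-0.9222 (R=0.3333) → pose (-1.8820, -4.7418, -0.9222)
step 4: θ'=0.9528 (R=-0.3333) → pose (-2.4194, -4.7500, 0.9528)
step 5: θ'=-0.5472 (R=-0.8333) → pose (-1.3066, -4.5212, -0.5472)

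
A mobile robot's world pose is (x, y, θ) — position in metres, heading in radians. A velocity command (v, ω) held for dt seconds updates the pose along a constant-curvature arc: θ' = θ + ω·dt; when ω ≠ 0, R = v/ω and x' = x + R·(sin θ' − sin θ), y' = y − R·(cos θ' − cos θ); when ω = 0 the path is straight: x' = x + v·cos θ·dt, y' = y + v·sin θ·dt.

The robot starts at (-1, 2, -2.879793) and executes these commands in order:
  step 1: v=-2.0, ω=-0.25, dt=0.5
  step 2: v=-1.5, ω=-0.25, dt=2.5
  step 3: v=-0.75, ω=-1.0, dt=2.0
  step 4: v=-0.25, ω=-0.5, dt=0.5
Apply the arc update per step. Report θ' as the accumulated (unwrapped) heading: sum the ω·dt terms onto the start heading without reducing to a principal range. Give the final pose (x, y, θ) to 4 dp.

step 1: θ'=-3.0048 (R=8.0000) → pose (-0.0204, 2.1979, -3.0048)
step 2: θ'=-3.6298 (R=6.0000) → pose (3.6120, 1.5530, -3.6298)
step 3: θ'=-5.6298 (R=0.7500) → pose (3.7162, 0.2951, -5.6298)
step 4: θ'=-5.8798 (R=0.5000) → pose (3.6085, 0.2322, -5.8798)

(3.6085, 0.2322, -5.8798)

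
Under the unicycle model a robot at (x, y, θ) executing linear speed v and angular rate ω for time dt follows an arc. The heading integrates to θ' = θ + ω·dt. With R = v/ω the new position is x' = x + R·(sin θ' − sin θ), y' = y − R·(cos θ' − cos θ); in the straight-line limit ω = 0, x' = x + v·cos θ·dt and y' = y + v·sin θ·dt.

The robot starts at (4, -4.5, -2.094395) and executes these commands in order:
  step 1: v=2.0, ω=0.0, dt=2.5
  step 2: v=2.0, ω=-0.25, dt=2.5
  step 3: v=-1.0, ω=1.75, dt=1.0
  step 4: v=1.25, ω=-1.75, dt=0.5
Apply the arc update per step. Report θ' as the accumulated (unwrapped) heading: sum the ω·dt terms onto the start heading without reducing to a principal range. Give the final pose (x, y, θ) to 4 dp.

step 1: θ'=-2.0944 (straight) → pose (1.5000, -8.8301, -2.0944)
step 2: θ'=-2.7194 (R=-8.0000) → pose (-2.1501, -12.1277, -2.7194)
step 3: θ'=-0.9694 (R=-0.5714) → pose (-1.9131, -11.2831, -0.9694)
step 4: θ'=-1.8444 (R=-0.7143) → pose (-1.8143, -11.8802, -1.8444)

(-1.8143, -11.8802, -1.8444)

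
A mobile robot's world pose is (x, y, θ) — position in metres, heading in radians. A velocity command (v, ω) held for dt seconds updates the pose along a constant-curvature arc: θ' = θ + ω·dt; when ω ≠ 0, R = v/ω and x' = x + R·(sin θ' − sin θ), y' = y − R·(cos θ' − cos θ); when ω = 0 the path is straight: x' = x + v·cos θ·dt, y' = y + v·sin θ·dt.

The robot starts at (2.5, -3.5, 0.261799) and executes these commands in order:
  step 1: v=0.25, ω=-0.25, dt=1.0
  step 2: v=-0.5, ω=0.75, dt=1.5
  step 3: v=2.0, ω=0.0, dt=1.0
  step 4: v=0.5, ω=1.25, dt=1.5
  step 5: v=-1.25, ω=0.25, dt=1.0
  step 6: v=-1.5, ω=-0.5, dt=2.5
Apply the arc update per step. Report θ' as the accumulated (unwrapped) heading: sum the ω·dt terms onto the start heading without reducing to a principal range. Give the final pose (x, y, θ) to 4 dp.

(6.9993, -3.1767, 2.0118)

step 1: θ'=0.0118 (R=-1.0000) → pose (2.7470, -3.4660, 0.0118)
step 2: θ'=1.1368 (R=-0.6667) → pose (2.1500, -3.8523, 1.1368)
step 3: θ'=1.1368 (straight) → pose (2.9910, -2.0377, 1.1368)
step 4: θ'=3.0118 (R=0.4000) → pose (2.6799, -1.4729, 3.0118)
step 5: θ'=3.2618 (R=-5.0000) → pose (3.9266, -1.4788, 3.2618)
step 6: θ'=2.0118 (R=3.0000) → pose (6.9993, -3.1767, 2.0118)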